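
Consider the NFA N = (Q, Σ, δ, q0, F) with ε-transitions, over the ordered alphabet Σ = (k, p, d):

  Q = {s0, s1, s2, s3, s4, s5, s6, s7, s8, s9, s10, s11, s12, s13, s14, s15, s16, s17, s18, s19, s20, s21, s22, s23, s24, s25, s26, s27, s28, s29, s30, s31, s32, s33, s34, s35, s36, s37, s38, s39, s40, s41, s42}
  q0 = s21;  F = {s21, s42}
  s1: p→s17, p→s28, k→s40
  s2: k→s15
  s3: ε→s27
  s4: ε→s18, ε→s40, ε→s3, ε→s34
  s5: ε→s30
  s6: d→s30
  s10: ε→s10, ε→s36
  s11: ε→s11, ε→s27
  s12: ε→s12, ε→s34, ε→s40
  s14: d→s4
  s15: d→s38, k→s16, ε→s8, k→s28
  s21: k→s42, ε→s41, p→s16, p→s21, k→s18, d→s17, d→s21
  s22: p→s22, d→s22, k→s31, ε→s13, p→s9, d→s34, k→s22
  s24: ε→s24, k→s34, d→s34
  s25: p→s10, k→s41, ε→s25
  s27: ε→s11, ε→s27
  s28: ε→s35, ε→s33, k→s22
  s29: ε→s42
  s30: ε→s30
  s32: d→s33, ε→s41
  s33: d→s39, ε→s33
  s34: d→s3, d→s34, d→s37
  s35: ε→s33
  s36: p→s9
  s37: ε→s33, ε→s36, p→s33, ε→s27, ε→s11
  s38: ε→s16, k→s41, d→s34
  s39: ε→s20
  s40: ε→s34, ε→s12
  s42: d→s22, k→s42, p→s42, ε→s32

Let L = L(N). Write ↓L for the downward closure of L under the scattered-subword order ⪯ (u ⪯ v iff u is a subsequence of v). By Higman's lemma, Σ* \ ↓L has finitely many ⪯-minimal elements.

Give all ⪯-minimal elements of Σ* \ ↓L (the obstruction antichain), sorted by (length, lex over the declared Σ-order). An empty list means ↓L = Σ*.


A = [kd].

|Q|=43, |F|=2, |δ|=74 (36 ε).
min D↑ (3 st, q0=0, F={2}): 0:k→1,p→0,d→0 1:k→1,p→1,d→2 2:k→2,p→2,d→2.
'kd': run [20, 17, 13] end={s11,s13,s20,s22,s27,s3,s31,s33,s34,s36,s37,s39,…} rej; 2/2 del acc.
1 minimals (antichain).


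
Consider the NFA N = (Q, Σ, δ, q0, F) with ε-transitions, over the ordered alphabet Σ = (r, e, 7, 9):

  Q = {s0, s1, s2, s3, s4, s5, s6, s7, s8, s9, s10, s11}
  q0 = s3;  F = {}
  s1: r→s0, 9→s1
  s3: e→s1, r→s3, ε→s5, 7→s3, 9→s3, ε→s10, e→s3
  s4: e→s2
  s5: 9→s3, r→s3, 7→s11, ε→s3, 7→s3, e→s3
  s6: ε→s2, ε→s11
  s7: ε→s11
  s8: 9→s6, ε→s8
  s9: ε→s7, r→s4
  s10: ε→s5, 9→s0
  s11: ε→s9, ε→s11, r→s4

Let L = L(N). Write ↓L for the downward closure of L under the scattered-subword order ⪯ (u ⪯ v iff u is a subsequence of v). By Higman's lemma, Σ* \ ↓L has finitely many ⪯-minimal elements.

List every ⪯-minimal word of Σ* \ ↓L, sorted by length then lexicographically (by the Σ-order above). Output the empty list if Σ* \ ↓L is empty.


|Q|=12, |F|=0, |δ|=28 (11 ε).
min D↑ (1 st, q0=0, F={0}): 0:r→0,e→0,7→0,9→0 (ε-aug+det+¬).
ε ∈ L(D↑) — L = ∅.

Antichain: [ε].


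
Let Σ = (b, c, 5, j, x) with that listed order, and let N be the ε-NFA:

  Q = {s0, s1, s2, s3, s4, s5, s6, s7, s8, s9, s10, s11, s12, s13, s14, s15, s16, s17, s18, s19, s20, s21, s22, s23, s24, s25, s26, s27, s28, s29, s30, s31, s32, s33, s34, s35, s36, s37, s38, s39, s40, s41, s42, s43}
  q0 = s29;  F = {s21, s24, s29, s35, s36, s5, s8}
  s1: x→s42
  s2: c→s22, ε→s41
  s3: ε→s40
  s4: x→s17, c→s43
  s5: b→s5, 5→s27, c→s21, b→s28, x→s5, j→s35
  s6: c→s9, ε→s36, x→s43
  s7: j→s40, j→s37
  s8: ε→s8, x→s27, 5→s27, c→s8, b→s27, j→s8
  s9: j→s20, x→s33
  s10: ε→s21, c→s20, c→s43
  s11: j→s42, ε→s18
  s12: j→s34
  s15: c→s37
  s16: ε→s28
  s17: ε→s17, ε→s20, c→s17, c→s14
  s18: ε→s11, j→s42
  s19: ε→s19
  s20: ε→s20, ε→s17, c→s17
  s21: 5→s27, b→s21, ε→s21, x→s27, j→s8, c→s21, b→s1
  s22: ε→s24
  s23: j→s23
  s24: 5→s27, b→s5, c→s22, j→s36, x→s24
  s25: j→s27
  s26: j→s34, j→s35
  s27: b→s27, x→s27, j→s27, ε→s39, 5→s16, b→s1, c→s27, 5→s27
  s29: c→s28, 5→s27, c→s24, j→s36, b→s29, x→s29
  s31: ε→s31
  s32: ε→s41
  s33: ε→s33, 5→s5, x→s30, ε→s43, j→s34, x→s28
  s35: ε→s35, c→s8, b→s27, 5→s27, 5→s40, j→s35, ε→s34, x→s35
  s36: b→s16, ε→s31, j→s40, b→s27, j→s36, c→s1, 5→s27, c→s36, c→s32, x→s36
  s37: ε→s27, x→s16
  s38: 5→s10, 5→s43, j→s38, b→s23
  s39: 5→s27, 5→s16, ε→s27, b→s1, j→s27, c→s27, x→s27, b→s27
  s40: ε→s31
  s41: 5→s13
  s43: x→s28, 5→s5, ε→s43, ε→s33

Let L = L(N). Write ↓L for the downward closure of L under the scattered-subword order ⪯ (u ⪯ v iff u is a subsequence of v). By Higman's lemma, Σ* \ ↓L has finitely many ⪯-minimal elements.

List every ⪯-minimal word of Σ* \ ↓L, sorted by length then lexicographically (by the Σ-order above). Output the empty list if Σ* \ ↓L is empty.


|Q|=44, |F|=7, |δ|=120 (28 ε).
min D↑ (8 st, q0=0, F={2}): 0:b→0,c→1,5→2,j→3,x→0 1:b→4,c→1,5→2,j→3,x→1 2:b→2,c→2,5→2,j→2,x→2 3:b→2,c→3,5→2,j→3,x→3 4:b→4,c→5,5→2,j→6,x→4 5:b→5,c→5,5→2,j→7,x→2 6:b→2,c→7,5→2,j→6,x→6 7:b→2,c→7,5→2,j→7,x→2.
'5': N↓-sim [20, 9] end={s1,s13,s16,s27,s28,s31,s39,s40,s42} ∉↓L; 1/1 del acc.
'jb': |S_i|=[20, 15, 6] end={s1,s16,s27,s28,s39,s42} — reject; 2/2 deletions ∈↓L.
'cbcx': N↓-sim [20, 19, 13, 8, 6] end={s1,s16,s27,s28,s39,s42} rej; 4/4 single-dels accept.
3 minimals (antichain).

Antichain: [5, jb, cbcx].


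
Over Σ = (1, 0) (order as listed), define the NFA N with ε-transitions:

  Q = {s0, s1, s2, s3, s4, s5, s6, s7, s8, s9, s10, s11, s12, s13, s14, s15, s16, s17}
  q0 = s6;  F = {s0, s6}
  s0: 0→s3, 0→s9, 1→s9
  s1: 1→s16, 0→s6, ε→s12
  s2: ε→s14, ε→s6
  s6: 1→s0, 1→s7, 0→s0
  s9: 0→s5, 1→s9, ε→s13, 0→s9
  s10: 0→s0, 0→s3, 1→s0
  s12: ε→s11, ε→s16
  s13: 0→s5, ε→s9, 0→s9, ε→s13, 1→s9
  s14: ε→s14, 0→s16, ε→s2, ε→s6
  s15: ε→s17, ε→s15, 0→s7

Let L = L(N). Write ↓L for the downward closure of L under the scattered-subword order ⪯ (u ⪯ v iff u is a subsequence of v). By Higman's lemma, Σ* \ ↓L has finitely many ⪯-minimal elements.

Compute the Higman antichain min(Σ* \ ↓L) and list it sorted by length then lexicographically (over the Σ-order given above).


|Q|=18, |F|=2, |δ|=32 (13 ε).
min D↑ (3 st, q0=0, F={2}): 0:1→1,0→1 1:1→2,0→2 2:1→2,0→2 [Hopcroft].
'11': run [7, 6, 3] end={s13,s5,s9} — reject; 2/2 del acc.
'10': run [7, 6, 4] end={s13,s3,s5,s9} rej; 2/2 single-dels accept.
'01': run [7, 5, 3] end={s13,s5,s9} rej; 2/2 del acc.
'00': N↓-sim [7, 5, 4] end={s13,s3,s5,s9} rej; 2/2 deletions ∈↓L.
4 minimals (antichain).

Antichain: [11, 10, 01, 00].


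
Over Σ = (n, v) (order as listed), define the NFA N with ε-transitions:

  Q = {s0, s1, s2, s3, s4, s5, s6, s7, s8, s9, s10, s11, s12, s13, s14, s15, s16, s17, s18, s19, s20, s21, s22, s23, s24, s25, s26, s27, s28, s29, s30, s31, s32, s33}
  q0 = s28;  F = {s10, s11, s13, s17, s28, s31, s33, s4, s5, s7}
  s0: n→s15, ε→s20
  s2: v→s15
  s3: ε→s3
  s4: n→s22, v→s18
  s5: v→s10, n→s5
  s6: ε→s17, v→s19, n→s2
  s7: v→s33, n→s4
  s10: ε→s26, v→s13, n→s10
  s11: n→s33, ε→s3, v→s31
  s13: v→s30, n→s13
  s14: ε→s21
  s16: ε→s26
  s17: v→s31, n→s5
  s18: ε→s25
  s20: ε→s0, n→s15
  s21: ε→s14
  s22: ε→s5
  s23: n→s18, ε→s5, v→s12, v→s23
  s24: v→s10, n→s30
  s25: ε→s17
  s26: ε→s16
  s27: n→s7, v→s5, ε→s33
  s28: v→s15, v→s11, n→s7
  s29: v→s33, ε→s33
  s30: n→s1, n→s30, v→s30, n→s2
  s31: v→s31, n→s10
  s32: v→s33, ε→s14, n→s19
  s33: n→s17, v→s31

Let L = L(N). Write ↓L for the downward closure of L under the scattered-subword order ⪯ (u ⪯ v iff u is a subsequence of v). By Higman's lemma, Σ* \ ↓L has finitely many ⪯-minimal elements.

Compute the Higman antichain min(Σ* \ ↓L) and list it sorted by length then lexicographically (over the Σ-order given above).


A = [vvnvv, nnnvvv].

|Q|=34, |F|=10, |δ|=57 (17 ε).
min D↑ (11 st, q0=0, F={10}): 0:n→1,v→2 1:n→3,v→4 2:n→4,v→5 3:n→6,v→7 4:n→7,v→5 5:n→8,v→5 6:n→6,v→8 7:n→6,v→5 8:n→8,v→9 9:n→9,v→10 10:n→10,v→10 [Hopcroft].
'vvnvv': run [20, 16, 9, 8, 5, 4] end={s1,s15,s2,s30} ∉↓L; 5/5 deletions ∈↓L.
'nnnvvv': run [20, 17, 15, 10, 8, 5, 4] end={s1,s15,s2,s30} rej; 6/6 single-dels accept.
2 words, ⪯-incomp.


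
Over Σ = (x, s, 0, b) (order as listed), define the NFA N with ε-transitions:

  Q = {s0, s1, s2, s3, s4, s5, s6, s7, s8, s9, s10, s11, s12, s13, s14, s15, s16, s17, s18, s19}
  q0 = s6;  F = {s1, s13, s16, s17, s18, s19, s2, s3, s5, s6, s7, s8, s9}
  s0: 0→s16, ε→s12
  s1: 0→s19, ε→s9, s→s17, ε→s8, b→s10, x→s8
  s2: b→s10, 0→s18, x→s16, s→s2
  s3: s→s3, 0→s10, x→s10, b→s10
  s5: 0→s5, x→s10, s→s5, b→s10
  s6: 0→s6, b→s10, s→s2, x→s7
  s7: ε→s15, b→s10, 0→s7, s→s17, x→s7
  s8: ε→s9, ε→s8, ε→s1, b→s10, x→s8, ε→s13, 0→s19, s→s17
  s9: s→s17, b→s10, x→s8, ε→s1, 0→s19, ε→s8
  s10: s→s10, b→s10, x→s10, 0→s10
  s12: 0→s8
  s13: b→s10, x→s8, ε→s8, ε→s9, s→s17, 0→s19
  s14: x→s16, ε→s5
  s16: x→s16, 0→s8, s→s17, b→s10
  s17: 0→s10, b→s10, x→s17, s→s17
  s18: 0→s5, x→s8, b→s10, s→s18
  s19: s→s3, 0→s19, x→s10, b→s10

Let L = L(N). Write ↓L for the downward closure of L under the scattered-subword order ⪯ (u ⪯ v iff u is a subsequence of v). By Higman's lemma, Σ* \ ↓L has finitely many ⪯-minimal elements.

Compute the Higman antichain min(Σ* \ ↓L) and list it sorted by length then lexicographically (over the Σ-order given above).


|Q|=20, |F|=13, |δ|=72 (13 ε).
min D↑ (11 st, q0=0, F={3}): 0:x→1,s→2,0→0,b→3 1:x→1,s→4,0→1,b→3 2:x→5,s→2,0→6,b→3 3:x→3,s→3,0→3,b→3 4:x→4,s→4,0→3,b→3 5:x→5,s→4,0→7,b→3 6:x→7,s→6,0→8,b→3 7:x→7,s→4,0→9,b→3 8:x→3,s→8,0→8,b→3 9:x→3,s→10,0→9,b→3 10:x→3,s→10,0→3,b→3 [Hopcroft].
'b': |S_i|=[15, 1] end={s10} rej; 1/1 deletions ∈↓L.
'xs0': N↓-sim [15, 11, 3, 1] end={s10} rej; 3/3 deletions ∈↓L.
's00x': |S_i|=[15, 12, 10, 4, 1] end={s10} — reject; 4/4 single-dels accept.
3 minimals (antichain).

Antichain: [b, xs0, s00x].


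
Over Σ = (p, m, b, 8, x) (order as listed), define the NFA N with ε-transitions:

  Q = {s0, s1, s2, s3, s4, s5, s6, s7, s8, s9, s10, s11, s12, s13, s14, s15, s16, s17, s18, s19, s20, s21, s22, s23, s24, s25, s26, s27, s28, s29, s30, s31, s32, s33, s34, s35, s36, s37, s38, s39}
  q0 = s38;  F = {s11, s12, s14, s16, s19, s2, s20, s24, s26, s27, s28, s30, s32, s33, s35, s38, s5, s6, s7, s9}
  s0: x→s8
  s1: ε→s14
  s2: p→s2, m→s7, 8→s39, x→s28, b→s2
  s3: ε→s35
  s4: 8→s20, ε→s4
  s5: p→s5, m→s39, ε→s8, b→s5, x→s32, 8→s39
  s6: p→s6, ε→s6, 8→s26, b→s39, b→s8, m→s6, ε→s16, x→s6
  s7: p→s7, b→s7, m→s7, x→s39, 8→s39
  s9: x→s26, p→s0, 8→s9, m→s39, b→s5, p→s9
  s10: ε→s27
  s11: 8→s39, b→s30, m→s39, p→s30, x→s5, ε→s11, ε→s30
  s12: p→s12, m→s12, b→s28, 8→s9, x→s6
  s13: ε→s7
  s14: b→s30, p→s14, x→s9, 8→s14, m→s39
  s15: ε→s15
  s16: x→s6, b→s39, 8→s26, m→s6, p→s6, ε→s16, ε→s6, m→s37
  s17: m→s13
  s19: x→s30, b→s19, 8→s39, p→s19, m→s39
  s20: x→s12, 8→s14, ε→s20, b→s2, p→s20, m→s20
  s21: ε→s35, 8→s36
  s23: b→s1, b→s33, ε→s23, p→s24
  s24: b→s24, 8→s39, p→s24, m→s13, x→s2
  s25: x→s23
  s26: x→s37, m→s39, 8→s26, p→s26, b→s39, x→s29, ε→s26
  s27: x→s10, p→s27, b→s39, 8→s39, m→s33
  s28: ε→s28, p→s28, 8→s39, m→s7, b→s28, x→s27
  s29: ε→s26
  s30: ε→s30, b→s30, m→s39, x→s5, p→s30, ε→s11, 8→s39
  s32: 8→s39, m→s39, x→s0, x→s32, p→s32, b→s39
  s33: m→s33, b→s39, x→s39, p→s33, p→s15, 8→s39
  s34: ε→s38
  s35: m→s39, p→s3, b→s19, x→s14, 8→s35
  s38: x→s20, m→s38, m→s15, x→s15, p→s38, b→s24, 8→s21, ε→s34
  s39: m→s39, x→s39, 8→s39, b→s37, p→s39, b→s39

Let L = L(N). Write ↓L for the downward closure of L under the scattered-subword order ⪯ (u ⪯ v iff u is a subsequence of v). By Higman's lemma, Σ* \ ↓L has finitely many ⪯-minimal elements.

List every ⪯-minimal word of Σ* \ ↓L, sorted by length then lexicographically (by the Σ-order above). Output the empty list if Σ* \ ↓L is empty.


Antichain: [b8, 8m, bmx, xxxb].

|Q|=40, |F|=20, |δ|=145 (23 ε).
min D↑ (19 st, q0=0, F={5}): 0:p→0,m→0,b→1,8→2,x→3 1:p→1,m→4,b→1,8→5,x→6 2:p→2,m→5,b→7,8→2,x→8 3:p→3,m→3,b→6,8→8,x→9 4:p→4,m→4,b→4,8→5,x→5 5:p→5,m→5,b→5,8→5,x→5 6:p→6,m→4,b→6,8→5,x→10 7:p→7,m→5,b→7,8→5,x→11 8:p→8,m→5,b→11,8→8,x→12 9:p→9,m→9,b→10,8→12,x→13 10:p→10,m→4,b→10,8→5,x→14 11:p→11,m→5,b→11,8→5,x→15 12:p→12,m→5,b→15,8→12,x→16 13:p→13,m→13,b→5,8→16,x→13 14:p→14,m→17,b→5,8→5,x→14 15:p→15,m→5,b→15,8→5,x→18 16:p→16,m→5,b→5,8→16,x→16 17:p→17,m→17,b→5,8→5,x→5 18:p→18,m→5,b→5,8→5,x→18 [Hopcroft].
'b8': |S_i|=[32, 18, 2] end={s37,s39} ∉↓L; 2/2 del acc.
'8m': |S_i|=[32, 17, 2] end={s37,s39} ∉↓L; 2/2 single-dels accept.
'bmx': run [32, 18, 6, 2] end={s37,s39} ∉↓L; 3/3 deletions ∈↓L.
'xxxb': |S_i|=[32, 23, 18, 13, 3] end={s37,s39,s8} ∉↓L; 4/4 deletions ∈↓L.
4 obstructions.


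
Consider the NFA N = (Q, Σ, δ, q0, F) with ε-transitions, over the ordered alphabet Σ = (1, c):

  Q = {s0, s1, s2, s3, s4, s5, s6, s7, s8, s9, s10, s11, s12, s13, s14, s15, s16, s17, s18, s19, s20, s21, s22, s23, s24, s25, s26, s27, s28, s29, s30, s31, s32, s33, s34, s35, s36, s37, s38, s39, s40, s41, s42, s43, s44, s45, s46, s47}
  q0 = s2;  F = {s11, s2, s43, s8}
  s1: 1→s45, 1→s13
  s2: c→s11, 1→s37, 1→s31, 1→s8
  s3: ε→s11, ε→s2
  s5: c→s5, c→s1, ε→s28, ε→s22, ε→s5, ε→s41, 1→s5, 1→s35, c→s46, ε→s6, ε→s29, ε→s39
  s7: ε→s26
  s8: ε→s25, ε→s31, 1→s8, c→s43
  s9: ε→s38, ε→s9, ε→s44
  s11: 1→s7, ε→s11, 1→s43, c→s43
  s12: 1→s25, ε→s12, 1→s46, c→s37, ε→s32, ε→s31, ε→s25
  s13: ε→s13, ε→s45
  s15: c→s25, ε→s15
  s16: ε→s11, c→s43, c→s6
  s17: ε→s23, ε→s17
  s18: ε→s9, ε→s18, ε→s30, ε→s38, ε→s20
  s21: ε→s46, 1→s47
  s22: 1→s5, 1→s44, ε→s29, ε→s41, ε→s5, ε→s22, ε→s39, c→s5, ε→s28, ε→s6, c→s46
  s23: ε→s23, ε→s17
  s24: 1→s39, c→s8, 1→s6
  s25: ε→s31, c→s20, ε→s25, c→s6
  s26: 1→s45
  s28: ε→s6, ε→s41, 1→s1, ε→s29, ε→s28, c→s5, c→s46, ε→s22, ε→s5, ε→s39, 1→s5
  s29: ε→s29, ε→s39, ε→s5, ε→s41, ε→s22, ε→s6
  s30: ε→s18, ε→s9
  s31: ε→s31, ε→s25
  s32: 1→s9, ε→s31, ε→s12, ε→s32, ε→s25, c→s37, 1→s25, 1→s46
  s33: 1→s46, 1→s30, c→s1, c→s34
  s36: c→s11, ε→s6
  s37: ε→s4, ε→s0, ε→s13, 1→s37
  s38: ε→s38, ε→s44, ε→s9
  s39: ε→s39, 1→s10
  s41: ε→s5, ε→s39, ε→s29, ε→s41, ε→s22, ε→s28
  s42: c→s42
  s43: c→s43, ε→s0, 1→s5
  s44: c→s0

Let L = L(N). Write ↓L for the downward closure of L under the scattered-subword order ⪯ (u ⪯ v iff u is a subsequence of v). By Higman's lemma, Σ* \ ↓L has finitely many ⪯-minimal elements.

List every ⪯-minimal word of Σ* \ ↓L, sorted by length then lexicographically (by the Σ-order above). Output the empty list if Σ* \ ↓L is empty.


|Q|=48, |F|=4, |δ|=131 (79 ε).
min D↑ (5 st, q0=0, F={4}): 0:1→1,c→2 1:1→1,c→3 2:1→3,c→3 3:1→4,c→3 4:1→4,c→4 (ε-aug+det+¬).
'1c1': |S_i|=[26, 24, 17, 15] end={s0,s1,s10,s13,s22,s28,s29,s35,s39,s41,s44,s45,…} ∉↓L; 3/3 deletions ∈↓L.
'c11': run [26, 20, 18, 15] end={s0,s1,s10,s13,s22,s28,s29,s35,s39,s41,s44,s45,…} ∉↓L; 3/3 del acc.
'cc1': |S_i|=[26, 20, 16, 15] end={s0,s1,s10,s13,s22,s28,s29,s35,s39,s41,s44,s45,…} — reject; 3/3 del acc.
3 words, ⪯-incomp.

min(Σ*\↓L) = [1c1, c11, cc1].


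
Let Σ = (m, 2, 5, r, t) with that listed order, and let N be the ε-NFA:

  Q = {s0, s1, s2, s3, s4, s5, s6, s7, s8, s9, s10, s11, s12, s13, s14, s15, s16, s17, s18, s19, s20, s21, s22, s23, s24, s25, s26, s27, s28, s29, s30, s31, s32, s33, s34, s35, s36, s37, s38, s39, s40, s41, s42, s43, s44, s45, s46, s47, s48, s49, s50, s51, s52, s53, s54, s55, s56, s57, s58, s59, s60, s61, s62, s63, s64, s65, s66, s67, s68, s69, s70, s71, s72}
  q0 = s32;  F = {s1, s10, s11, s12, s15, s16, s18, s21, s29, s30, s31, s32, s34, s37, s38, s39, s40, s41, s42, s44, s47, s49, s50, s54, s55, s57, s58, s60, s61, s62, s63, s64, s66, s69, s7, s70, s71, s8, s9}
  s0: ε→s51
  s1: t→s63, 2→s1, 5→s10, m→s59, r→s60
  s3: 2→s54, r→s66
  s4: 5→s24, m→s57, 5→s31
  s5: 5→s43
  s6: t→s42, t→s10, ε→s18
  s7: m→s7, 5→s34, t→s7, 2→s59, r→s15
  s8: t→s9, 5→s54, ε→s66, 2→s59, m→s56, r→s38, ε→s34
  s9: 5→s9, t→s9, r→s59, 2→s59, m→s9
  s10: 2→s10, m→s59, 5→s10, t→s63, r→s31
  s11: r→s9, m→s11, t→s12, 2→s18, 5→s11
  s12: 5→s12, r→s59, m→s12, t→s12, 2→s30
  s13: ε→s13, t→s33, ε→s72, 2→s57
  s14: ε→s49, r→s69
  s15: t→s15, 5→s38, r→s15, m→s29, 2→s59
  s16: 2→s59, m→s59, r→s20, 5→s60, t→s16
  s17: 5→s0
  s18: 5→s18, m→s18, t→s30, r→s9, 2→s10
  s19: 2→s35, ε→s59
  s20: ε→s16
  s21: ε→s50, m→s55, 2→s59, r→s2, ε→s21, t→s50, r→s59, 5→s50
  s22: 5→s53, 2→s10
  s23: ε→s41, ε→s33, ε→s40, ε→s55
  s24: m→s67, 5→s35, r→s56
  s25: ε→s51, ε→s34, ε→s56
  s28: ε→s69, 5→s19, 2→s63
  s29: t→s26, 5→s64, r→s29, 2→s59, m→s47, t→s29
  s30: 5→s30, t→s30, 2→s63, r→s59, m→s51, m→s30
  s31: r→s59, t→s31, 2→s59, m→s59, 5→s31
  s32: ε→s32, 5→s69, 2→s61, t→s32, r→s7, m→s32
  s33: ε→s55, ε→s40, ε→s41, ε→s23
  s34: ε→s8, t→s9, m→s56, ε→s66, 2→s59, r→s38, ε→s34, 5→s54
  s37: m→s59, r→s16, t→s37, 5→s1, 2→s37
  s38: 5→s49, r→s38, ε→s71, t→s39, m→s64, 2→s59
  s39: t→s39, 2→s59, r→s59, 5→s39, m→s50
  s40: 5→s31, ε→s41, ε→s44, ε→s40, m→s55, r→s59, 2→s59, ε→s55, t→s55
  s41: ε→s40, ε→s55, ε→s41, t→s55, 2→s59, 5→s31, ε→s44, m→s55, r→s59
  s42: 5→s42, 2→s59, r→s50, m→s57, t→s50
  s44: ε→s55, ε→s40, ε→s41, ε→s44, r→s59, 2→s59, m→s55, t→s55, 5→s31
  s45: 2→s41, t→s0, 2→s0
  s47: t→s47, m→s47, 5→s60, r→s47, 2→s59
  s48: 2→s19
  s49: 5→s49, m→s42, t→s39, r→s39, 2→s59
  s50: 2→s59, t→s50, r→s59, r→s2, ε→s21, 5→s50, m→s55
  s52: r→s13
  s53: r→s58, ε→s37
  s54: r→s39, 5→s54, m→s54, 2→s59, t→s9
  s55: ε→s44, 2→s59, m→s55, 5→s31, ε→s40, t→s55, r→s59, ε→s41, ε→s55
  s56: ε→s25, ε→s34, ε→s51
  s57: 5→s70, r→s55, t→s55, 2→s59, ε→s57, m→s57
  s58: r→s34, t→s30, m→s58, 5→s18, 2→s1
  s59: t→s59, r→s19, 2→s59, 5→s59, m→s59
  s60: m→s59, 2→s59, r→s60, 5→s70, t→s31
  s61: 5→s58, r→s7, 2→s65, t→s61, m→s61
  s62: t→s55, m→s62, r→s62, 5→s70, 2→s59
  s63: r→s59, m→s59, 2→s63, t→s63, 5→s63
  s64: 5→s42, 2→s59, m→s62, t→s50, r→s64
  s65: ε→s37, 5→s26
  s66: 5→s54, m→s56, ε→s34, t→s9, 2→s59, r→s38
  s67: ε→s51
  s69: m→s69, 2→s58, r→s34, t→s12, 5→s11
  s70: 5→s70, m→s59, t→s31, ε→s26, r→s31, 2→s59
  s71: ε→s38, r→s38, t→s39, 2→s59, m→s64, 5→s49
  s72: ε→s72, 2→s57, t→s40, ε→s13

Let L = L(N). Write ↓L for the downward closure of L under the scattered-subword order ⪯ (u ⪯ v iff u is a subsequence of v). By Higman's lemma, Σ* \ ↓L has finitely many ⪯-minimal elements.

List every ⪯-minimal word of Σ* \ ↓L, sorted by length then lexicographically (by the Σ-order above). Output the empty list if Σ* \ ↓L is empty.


|Q|=73, |F|=39, |δ|=290 (57 ε).
min D↑ (33 st, q0=0, F={9}): 0:m→0,2→1,5→2,r→3,t→0 1:m→1,2→4,5→5,r→3,t→1 2:m→2,2→5,5→6,r→7,t→8 3:m→3,2→9,5→7,r→10,t→3 4:m→9,2→4,5→11,r→12,t→4 5:m→5,2→11,5→13,r→7,t→14 6:m→6,2→13,5→6,r→15,t→8 7:m→7,2→9,5→16,r→17,t→15 8:m→8,2→14,5→8,r→9,t→8 9:m→9,2→9,5→9,r→9,t→9 10:m→18,2→9,5→17,r→10,t→10 11:m→9,2→11,5→19,r→20,t→21 12:m→9,2→9,5→20,r→12,t→12 13:m→13,2→19,5→13,r→15,t→14 14:m→14,2→21,5→14,r→9,t→14 15:m→15,2→9,5→15,r→9,t→15 16:m→16,2→9,5→16,r→22,t→15 17:m→23,2→9,5→24,r→17,t→22 18:m→25,2→9,5→23,r→18,t→18 19:m→9,2→19,5→19,r→26,t→21 20:m→9,2→9,5→27,r→20,t→26 21:m→9,2→21,5→21,r→9,t→21 22:m→28,2→9,5→22,r→9,t→22 23:m→29,2→9,5→30,r→23,t→28 24:m→30,2→9,5→24,r→22,t→22 25:m→25,2→9,5→20,r→25,t→25 26:m→9,2→9,5→26,r→9,t→26 27:m→9,2→9,5→27,r→26,t→26 28:m→31,2→9,5→28,r→9,t→28 29:m→29,2→9,5→27,r→29,t→31 30:m→32,2→9,5→30,r→28,t→28 31:m→31,2→9,5→26,r→9,t→31 32:m→32,2→9,5→27,r→31,t→31 [Hopcroft].
'r2': run [49, 36, 3] end={s19,s35,s59} — reject; 2/2 single-dels accept.
'22m': N↓-sim [49, 45, 14, 3] end={s19,s35,s59} ∉↓L; 3/3 del acc.
'5tr': N↓-sim [49, 39, 17, 4] end={s19,s2,s35,s59} rej; 3/3 del acc.
'55rr': N↓-sim [49, 39, 26, 13, 4] end={s19,s2,s35,s59} rej; 4/4 del acc.
'rrmm5m': |S_i|=[49, 36, 27, 20, 14, 7, 3] end={s19,s35,s59} ∉↓L; 6/6 deletions ∈↓L.
5 obstructions.

min(Σ*\↓L) = [r2, 22m, 5tr, 55rr, rrmm5m].


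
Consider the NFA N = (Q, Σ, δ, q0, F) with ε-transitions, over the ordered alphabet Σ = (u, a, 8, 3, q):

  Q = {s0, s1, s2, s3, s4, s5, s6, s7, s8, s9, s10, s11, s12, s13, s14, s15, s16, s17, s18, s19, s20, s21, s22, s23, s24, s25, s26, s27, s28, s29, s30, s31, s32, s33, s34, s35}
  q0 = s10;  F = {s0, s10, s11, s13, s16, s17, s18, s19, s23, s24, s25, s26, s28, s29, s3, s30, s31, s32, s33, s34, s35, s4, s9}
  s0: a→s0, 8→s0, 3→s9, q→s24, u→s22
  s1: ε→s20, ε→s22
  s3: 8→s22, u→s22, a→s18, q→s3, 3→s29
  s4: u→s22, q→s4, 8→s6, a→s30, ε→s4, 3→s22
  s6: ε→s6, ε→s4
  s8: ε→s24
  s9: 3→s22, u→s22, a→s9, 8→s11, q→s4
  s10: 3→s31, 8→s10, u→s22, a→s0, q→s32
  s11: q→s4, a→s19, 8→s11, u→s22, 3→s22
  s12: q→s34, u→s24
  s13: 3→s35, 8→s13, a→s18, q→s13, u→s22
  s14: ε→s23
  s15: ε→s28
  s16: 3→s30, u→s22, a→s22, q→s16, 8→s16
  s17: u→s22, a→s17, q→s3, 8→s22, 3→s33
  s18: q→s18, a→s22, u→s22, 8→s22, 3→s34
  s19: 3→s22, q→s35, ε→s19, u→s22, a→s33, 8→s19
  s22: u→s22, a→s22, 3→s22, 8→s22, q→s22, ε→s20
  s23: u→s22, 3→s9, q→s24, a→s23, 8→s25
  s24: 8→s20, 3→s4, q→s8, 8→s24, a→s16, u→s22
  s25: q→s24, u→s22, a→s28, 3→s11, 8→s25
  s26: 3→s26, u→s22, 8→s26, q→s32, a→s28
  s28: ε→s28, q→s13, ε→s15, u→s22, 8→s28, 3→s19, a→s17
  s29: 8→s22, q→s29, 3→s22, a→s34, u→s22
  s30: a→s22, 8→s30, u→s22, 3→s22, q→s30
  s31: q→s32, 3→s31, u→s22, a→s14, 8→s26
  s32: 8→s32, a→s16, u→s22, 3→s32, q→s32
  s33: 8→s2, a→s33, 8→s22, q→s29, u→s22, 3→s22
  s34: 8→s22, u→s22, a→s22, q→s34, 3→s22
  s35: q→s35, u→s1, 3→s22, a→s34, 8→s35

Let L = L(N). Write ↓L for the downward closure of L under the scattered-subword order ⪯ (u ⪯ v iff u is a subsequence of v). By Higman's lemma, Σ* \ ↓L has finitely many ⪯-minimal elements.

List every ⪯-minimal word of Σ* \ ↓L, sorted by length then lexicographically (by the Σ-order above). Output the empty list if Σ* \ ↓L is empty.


|Q|=36, |F|=23, |δ|=136 (12 ε).
min D↑ (24 st, q0=0, F={1}): 0:u→1,a→2,8→0,3→3,q→4 1:u→1,a→1,8→1,3→1,q→1 2:u→1,a→2,8→2,3→5,q→6 3:u→1,a→7,8→8,3→3,q→4 4:u→1,a→9,8→4,3→4,q→4 5:u→1,a→5,8→10,3→1,q→11 6:u→1,a→9,8→6,3→11,q→6 7:u→1,a→7,8→12,3→5,q→6 8:u→1,a→13,8→8,3→8,q→4 9:u→1,a→1,8→9,3→14,q→9 10:u→1,a→15,8→10,3→1,q→11 11:u→1,a→14,8→11,3→1,q→11 12:u→1,a→13,8→12,3→10,q→6 13:u→1,a→16,8→13,3→15,q→17 14:u→1,a→1,8→14,3→1,q→14 15:u→1,a→18,8→15,3→1,q→19 16:u→1,a→16,8→1,3→18,q→20 17:u→1,a→21,8→17,3→19,q→17 18:u→1,a→18,8→1,3→1,q→22 19:u→1,a→23,8→19,3→1,q→19 20:u→1,a→21,8→1,3→22,q→20 21:u→1,a→1,8→1,3→23,q→21 22:u→1,a→23,8→1,3→1,q→22 23:u→1,a→1,8→1,3→1,q→23 [Hopcroft].
'u': N↓-sim [31, 3] end={s1,s20,s22} rej; 1/1 deletions ∈↓L.
'a33': N↓-sim [31, 27, 14, 2] end={s20,s22} rej; 3/3 deletions ∈↓L.
'qaa': |S_i|=[31, 16, 6, 2] end={s20,s22} — reject; 3/3 single-dels accept.
'38aa8': run [31, 29, 25, 17, 9, 3] end={s2,s20,s22} ∉↓L; 5/5 del acc.
4 words, ⪯-incomp.

min(Σ*\↓L) = [u, a33, qaa, 38aa8].


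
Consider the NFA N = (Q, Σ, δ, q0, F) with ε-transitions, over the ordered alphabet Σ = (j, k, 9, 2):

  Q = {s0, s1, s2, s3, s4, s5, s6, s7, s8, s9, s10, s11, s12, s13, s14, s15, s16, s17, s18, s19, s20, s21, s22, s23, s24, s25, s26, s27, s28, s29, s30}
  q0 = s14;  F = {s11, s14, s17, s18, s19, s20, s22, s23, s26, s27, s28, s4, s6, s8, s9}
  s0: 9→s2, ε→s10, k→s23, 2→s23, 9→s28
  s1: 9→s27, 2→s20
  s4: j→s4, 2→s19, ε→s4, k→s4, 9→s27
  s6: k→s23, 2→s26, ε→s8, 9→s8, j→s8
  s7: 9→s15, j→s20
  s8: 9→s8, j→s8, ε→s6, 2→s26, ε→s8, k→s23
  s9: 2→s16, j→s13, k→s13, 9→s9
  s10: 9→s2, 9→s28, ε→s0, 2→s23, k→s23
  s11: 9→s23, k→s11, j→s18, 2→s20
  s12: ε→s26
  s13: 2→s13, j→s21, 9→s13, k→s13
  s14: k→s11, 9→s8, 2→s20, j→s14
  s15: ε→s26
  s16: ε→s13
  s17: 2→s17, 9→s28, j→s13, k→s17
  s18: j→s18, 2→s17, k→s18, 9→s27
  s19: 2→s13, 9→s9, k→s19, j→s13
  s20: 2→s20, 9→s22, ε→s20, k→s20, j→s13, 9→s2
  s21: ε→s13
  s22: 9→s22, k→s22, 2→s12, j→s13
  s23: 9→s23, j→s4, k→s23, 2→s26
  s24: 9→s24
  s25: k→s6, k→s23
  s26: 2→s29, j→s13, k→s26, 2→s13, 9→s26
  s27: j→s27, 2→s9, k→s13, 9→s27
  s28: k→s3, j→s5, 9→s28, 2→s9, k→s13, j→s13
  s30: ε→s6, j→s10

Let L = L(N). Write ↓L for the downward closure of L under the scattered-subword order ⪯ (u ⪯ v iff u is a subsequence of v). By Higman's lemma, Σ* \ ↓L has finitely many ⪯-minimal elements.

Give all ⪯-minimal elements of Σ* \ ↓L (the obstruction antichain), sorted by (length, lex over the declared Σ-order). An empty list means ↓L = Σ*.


|Q|=31, |F|=15, |δ|=96 (12 ε).
min D↑ (15 st, q0=0, F={7}): 0:j→0,k→1,9→2,2→3 1:j→4,k→1,9→5,2→3 2:j→2,k→5,9→2,2→6 3:j→7,k→3,9→8,2→3 4:j→4,k→4,9→9,2→10 5:j→11,k→5,9→5,2→6 6:j→7,k→6,9→6,2→7 7:j→7,k→7,9→7,2→7 8:j→7,k→8,9→8,2→6 9:j→9,k→7,9→9,2→12 10:j→7,k→10,9→13,2→10 11:j→11,k→11,9→9,2→14 12:j→7,k→7,9→12,2→7 13:j→7,k→7,9→13,2→12 14:j→7,k→14,9→12,2→7 (ε-aug+det+¬).
'2j': run [23, 15, 3] end={s13,s21,s5} — reject; 2/2 del acc.
'922': |S_i|=[23, 18, 8, 4] end={s13,s16,s21,s29} rej; 3/3 single-dels accept.
'kj9k': |S_i|=[23, 20, 12, 8, 3] end={s13,s21,s3} rej; 4/4 deletions ∈↓L.
3 words, ⪯-incomp.

Antichain: [2j, 922, kj9k].


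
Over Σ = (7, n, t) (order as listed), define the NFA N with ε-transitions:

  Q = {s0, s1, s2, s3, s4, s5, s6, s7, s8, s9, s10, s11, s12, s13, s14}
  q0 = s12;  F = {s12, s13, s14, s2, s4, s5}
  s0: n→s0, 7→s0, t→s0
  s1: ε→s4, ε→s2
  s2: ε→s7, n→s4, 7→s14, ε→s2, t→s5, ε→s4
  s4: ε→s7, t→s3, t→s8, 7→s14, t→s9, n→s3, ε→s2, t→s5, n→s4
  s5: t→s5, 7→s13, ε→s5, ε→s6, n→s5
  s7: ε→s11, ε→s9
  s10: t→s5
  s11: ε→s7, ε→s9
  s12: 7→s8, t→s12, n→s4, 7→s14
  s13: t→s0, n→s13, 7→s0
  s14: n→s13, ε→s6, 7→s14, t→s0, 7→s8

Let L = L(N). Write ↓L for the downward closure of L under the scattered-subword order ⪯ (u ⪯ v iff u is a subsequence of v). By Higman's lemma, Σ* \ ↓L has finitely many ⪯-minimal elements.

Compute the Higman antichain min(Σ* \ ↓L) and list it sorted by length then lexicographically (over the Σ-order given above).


|Q|=15, |F|=6, |δ|=42 (14 ε).
min D↑ (6 st, q0=0, F={4}): 0:7→1,n→2,t→0 1:7→1,n→3,t→4 2:7→1,n→2,t→5 3:7→4,n→3,t→4 4:7→4,n→4,t→4 5:7→3,n→5,t→5.
'7t': |S_i|=[13, 5, 1] end={s0} ∉↓L; 2/2 deletions ∈↓L.
'7n7': run [13, 5, 2, 1] end={s0} ∉↓L; 3/3 del acc.
'nt77': N↓-sim [13, 12, 7, 2, 1] end={s0} ∉↓L; 4/4 deletions ∈↓L.
3 minimals (antichain).

A = [7t, 7n7, nt77].


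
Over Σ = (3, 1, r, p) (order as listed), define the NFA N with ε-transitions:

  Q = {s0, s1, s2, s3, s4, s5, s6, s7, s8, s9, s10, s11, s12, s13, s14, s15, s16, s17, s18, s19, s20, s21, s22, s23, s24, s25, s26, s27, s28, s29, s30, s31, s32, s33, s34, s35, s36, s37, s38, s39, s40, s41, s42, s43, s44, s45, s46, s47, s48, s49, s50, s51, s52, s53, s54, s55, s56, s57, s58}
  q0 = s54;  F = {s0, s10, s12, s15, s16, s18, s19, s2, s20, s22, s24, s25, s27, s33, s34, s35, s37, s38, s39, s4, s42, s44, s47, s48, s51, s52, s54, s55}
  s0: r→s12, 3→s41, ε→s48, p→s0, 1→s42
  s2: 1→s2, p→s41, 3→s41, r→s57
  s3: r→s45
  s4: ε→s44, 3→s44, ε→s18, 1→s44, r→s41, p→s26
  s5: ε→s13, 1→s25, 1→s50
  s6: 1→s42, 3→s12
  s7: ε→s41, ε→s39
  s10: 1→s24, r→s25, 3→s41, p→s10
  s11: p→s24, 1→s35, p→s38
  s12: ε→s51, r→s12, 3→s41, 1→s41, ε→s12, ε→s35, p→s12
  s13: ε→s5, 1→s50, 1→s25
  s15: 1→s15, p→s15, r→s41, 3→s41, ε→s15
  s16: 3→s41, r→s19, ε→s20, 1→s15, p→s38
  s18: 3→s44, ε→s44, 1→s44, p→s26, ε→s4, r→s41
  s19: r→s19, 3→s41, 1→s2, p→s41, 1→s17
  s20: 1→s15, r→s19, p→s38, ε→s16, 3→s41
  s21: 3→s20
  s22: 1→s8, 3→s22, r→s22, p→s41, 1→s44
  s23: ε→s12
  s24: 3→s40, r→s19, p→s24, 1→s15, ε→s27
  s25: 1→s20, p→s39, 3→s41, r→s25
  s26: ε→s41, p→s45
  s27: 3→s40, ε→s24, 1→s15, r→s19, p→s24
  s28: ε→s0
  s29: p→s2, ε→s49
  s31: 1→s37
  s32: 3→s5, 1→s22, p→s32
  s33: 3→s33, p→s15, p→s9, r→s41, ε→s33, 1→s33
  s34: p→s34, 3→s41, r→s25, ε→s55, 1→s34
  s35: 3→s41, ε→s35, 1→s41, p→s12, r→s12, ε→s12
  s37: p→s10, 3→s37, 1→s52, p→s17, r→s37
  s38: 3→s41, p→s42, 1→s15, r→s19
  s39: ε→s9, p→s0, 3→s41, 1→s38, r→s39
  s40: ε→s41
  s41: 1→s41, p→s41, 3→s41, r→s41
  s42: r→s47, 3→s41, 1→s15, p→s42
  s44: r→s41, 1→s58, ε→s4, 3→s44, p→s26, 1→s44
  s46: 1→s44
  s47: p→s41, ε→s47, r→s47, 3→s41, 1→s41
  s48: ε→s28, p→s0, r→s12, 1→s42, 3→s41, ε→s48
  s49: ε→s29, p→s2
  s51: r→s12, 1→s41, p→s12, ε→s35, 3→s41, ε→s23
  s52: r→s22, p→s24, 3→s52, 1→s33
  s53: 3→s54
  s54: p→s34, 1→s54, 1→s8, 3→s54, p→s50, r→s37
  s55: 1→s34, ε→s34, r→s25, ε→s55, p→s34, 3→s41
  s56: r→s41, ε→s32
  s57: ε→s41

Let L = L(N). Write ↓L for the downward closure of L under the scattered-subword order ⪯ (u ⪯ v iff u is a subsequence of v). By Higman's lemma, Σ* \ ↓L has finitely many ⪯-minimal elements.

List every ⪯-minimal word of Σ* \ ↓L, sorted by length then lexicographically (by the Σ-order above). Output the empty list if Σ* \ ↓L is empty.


|Q|=59, |F|=28, |δ|=182 (38 ε).
min D↑ (21 st, q0=0, F={5}): 0:3→0,1→0,r→1,p→2 1:3→1,1→3,r→1,p→4 2:3→5,1→2,r→6,p→2 3:3→3,1→7,r→8,p→9 4:3→5,1→9,r→6,p→4 5:3→5,1→5,r→5,p→5 6:3→5,1→10,r→6,p→11 7:3→7,1→7,r→5,p→12 8:3→8,1→13,r→8,p→5 9:3→5,1→12,r→14,p→9 10:3→5,1→12,r→14,p→15 11:3→5,1→15,r→11,p→16 12:3→5,1→12,r→5,p→12 13:3→13,1→13,r→5,p→5 14:3→5,1→17,r→14,p→5 15:3→5,1→12,r→14,p→18 16:3→5,1→18,r→19,p→16 17:3→5,1→17,r→5,p→5 18:3→5,1→12,r→20,p→18 19:3→5,1→5,r→19,p→19 20:3→5,1→5,r→20,p→5 [Hopcroft].
'p3': N↓-sim [40, 30, 2] end={s40,s41} ∉↓L; 2/2 single-dels accept.
'r11r': run [40, 36, 25, 14, 2] end={s41,s57} — reject; 4/4 del acc.
'r1rp': N↓-sim [40, 36, 25, 14, 3] end={s26,s41,s45} ∉↓L; 4/4 deletions ∈↓L.
'prppr1': N↓-sim [40, 30, 21, 18, 11, 6, 1] end={s41} ∉↓L; 6/6 deletions ∈↓L.
4 minimals (antichain).

Antichain: [p3, r11r, r1rp, prppr1].


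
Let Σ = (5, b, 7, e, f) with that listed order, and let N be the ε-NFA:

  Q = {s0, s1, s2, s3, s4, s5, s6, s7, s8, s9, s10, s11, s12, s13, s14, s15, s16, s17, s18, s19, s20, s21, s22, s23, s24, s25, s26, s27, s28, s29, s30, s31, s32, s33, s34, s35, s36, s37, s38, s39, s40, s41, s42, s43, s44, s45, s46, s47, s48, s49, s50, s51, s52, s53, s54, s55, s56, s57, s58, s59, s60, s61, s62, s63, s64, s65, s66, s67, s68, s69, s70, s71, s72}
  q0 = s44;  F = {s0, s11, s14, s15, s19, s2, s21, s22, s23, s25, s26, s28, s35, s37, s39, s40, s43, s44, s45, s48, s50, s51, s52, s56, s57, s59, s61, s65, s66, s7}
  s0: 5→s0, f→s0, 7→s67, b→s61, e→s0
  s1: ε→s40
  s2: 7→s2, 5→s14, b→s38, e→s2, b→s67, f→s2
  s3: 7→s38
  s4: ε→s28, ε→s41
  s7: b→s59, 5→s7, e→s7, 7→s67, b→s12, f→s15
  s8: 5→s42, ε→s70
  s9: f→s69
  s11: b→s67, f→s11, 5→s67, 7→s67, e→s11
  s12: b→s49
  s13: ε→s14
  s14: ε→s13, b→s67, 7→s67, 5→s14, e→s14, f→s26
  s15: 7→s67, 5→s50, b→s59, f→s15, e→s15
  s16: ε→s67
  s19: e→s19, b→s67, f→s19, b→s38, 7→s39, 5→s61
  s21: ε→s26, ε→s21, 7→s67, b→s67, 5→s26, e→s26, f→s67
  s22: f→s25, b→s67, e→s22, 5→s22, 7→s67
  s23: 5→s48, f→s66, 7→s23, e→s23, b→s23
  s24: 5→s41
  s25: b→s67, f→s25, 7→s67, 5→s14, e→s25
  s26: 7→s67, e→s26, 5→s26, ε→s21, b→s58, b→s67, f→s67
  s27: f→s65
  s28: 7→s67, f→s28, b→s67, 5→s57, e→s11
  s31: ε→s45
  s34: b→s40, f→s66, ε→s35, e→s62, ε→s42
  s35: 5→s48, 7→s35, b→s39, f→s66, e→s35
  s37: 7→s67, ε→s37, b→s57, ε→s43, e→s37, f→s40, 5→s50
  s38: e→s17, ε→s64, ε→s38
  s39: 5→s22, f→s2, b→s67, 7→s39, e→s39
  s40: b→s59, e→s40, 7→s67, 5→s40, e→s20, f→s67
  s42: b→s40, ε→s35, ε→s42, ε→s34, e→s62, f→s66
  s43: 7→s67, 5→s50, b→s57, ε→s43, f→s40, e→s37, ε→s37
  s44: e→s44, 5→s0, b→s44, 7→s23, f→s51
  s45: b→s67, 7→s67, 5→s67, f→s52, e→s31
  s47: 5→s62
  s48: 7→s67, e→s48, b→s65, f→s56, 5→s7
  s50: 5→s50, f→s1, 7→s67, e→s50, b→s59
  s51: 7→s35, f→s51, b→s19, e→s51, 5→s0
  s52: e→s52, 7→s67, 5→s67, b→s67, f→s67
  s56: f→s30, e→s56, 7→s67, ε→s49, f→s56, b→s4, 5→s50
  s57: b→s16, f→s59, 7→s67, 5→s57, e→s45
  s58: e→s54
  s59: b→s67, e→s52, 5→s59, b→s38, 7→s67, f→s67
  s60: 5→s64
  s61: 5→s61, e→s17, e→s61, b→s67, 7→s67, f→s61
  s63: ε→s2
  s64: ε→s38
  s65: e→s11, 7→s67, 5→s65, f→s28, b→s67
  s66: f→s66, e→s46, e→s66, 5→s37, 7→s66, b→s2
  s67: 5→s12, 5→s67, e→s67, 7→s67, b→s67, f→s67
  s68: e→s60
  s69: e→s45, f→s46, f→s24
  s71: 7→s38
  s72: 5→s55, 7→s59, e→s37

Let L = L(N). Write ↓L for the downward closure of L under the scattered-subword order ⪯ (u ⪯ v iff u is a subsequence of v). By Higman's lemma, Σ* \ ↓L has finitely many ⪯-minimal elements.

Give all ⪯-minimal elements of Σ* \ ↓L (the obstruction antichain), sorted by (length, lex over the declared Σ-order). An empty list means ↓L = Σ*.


|Q|=73, |F|=30, |δ|=214 (25 ε).
min D↑ (29 st, q0=0, F={5}): 0:5→1,b→0,7→2,e→0,f→3 1:5→1,b→4,7→5,e→1,f→1 2:5→6,b→2,7→2,e→2,f→7 3:5→1,b→8,7→9,e→3,f→3 4:5→4,b→5,7→5,e→4,f→4 5:5→5,b→5,7→5,e→5,f→5 6:5→10,b→11,7→5,e→6,f→12 7:5→13,b→14,7→7,e→7,f→7 8:5→4,b→5,7→15,e→8,f→8 9:5→6,b→15,7→9,e→9,f→7 10:5→10,b→16,7→5,e→10,f→17 11:5→11,b→5,7→5,e→18,f→19 12:5→20,b→19,7→5,e→12,f→12 13:5→20,b→21,7→5,e→13,f→22 14:5→23,b→5,7→14,e→14,f→14 15:5→24,b→5,7→15,e→15,f→14 16:5→16,b→5,7→5,e→25,f→5 17:5→20,b→16,7→5,e→17,f→17 18:5→5,b→5,7→5,e→18,f→18 19:5→21,b→5,7→5,e→18,f→19 20:5→20,b→16,7→5,e→20,f→22 21:5→21,b→5,7→5,e→26,f→16 22:5→22,b→16,7→5,e→22,f→5 23:5→23,b→5,7→5,e→23,f→27 24:5→24,b→5,7→5,e→24,f→28 25:5→5,b→5,7→5,e→25,f→5 26:5→5,b→5,7→5,e→26,f→25 27:5→27,b→5,7→5,e→27,f→5 28:5→23,b→5,7→5,e→28,f→28 (ε-aug+det+¬).
'57': N↓-sim [47, 38, 3] end={s12,s49,s67} — reject; 2/2 single-dels accept.
'5bb': run [47, 38, 20, 7] end={s12,s16,s17,s38,s49,s64,s67} — reject; 3/3 deletions ∈↓L.
'fbb': N↓-sim [47, 45, 29, 9] end={s12,s16,s17,s38,s49,s54,s58,s64,s67} rej; 3/3 deletions ∈↓L.
'755bf': N↓-sim [47, 42, 36, 29, 11, 3] end={s12,s49,s67} ∉↓L; 5/5 del acc.
'75be5': |S_i|=[47, 42, 36, 19, 9, 3] end={s12,s49,s67} ∉↓L; 5/5 single-dels accept.
'7f5ff': |S_i|=[47, 42, 35, 24, 15, 3] end={s12,s49,s67} rej; 5/5 del acc.
6 obstructions.

min(Σ*\↓L) = [57, 5bb, fbb, 755bf, 75be5, 7f5ff].


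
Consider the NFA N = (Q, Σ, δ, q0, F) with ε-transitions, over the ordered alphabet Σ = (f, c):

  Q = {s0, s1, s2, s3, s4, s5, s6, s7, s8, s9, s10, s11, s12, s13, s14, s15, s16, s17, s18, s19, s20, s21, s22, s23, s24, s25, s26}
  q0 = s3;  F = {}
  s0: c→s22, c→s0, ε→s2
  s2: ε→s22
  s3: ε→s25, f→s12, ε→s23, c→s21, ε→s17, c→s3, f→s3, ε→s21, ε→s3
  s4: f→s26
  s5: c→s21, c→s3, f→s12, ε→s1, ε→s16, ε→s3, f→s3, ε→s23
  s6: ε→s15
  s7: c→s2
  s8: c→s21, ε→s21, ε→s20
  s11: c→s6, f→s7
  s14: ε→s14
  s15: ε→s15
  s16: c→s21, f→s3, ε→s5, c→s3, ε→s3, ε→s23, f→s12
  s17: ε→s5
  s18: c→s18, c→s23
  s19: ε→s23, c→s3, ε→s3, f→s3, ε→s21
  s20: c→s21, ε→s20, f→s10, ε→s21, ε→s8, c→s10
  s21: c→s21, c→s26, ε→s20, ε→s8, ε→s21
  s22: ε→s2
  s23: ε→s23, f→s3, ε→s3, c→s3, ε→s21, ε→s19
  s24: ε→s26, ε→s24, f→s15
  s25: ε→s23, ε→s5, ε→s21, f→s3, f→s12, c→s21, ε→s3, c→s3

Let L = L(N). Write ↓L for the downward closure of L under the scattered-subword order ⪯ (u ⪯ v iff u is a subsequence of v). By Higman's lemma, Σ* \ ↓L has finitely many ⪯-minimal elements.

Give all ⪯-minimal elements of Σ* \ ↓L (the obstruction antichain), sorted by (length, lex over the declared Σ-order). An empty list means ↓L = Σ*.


A = [ε].

|Q|=27, |F|=0, |δ|=75 (40 ε).
min D↑ (1 st, q0=0, F={0}): 0:f→0,c→0 (ε-aug+det+¬).
ε ∈ L(D↑) ⇒ ↓L = ∅.


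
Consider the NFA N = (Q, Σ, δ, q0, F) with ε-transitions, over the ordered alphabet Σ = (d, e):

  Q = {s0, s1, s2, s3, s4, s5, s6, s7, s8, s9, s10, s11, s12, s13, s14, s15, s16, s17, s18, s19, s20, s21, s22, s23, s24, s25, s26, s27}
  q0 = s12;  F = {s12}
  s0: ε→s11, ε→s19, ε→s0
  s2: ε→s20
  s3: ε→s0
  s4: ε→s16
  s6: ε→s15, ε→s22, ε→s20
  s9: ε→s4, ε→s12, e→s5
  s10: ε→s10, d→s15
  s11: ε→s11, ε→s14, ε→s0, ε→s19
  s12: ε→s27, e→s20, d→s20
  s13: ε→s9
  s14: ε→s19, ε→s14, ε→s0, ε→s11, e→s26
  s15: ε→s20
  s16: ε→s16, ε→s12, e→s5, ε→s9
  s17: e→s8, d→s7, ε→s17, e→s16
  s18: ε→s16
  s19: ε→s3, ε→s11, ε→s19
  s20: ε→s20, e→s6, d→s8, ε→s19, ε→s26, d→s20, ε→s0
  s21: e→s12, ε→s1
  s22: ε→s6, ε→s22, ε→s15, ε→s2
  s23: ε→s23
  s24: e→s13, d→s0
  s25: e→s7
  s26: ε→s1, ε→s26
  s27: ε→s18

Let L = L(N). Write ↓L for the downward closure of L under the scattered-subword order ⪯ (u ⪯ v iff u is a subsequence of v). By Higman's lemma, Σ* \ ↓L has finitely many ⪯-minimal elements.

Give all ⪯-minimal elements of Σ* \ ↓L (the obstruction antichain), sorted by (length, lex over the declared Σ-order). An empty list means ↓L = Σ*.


|Q|=28, |F|=1, |δ|=60 (44 ε).
min D↑ (2 st, q0=0, F={1}): 0:d→1,e→1 1:d→1,e→1 (ε-aug+det+¬).
'd': |S_i|=[20, 13] end={s0,s1,s11,s14,s15,s19,s2,s20,s22,s26,s3,s6,…} ∉↓L; 1/1 deletions ∈↓L.
'e': N↓-sim [20, 14] end={s0,s1,s11,s14,s15,s19,s2,s20,s22,s26,s3,s5,…} — reject; 1/1 single-dels accept.
2 obstructions.

A = [d, e].
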